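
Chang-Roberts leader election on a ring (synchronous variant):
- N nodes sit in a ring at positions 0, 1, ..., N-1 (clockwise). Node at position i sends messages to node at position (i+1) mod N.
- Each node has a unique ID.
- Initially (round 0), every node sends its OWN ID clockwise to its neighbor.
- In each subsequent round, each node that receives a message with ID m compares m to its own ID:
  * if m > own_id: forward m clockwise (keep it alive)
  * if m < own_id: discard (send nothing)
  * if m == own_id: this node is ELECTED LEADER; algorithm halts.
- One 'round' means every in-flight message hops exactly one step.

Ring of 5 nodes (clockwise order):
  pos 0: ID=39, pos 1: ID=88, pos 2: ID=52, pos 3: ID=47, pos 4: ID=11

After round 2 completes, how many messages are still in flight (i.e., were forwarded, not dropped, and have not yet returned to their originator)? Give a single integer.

Answer: 3

Derivation:
Round 1: pos1(id88) recv 39: drop; pos2(id52) recv 88: fwd; pos3(id47) recv 52: fwd; pos4(id11) recv 47: fwd; pos0(id39) recv 11: drop
Round 2: pos3(id47) recv 88: fwd; pos4(id11) recv 52: fwd; pos0(id39) recv 47: fwd
After round 2: 3 messages still in flight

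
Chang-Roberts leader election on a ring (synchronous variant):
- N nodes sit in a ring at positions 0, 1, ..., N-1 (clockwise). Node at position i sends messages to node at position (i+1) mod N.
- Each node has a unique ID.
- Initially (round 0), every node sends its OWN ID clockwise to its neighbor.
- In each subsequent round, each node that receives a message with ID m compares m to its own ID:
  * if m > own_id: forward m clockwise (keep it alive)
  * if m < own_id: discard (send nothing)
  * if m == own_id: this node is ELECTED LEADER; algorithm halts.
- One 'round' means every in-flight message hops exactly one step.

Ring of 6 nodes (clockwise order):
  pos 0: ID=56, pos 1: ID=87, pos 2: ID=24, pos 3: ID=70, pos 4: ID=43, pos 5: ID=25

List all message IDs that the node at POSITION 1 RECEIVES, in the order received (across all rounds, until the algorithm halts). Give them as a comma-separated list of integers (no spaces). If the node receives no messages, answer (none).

Round 1: pos1(id87) recv 56: drop; pos2(id24) recv 87: fwd; pos3(id70) recv 24: drop; pos4(id43) recv 70: fwd; pos5(id25) recv 43: fwd; pos0(id56) recv 25: drop
Round 2: pos3(id70) recv 87: fwd; pos5(id25) recv 70: fwd; pos0(id56) recv 43: drop
Round 3: pos4(id43) recv 87: fwd; pos0(id56) recv 70: fwd
Round 4: pos5(id25) recv 87: fwd; pos1(id87) recv 70: drop
Round 5: pos0(id56) recv 87: fwd
Round 6: pos1(id87) recv 87: ELECTED

Answer: 56,70,87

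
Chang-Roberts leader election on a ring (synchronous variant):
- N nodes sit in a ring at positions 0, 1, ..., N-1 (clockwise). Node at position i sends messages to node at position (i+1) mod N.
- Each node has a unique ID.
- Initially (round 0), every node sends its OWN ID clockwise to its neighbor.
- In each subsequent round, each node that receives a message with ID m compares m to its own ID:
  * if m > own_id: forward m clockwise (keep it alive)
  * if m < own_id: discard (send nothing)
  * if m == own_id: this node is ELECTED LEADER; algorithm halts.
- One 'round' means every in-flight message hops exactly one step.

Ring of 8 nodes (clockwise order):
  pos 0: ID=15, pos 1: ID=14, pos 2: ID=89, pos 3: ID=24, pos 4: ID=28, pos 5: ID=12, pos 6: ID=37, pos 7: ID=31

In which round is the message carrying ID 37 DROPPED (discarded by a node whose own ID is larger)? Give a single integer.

Round 1: pos1(id14) recv 15: fwd; pos2(id89) recv 14: drop; pos3(id24) recv 89: fwd; pos4(id28) recv 24: drop; pos5(id12) recv 28: fwd; pos6(id37) recv 12: drop; pos7(id31) recv 37: fwd; pos0(id15) recv 31: fwd
Round 2: pos2(id89) recv 15: drop; pos4(id28) recv 89: fwd; pos6(id37) recv 28: drop; pos0(id15) recv 37: fwd; pos1(id14) recv 31: fwd
Round 3: pos5(id12) recv 89: fwd; pos1(id14) recv 37: fwd; pos2(id89) recv 31: drop
Round 4: pos6(id37) recv 89: fwd; pos2(id89) recv 37: drop
Round 5: pos7(id31) recv 89: fwd
Round 6: pos0(id15) recv 89: fwd
Round 7: pos1(id14) recv 89: fwd
Round 8: pos2(id89) recv 89: ELECTED
Message ID 37 originates at pos 6; dropped at pos 2 in round 4

Answer: 4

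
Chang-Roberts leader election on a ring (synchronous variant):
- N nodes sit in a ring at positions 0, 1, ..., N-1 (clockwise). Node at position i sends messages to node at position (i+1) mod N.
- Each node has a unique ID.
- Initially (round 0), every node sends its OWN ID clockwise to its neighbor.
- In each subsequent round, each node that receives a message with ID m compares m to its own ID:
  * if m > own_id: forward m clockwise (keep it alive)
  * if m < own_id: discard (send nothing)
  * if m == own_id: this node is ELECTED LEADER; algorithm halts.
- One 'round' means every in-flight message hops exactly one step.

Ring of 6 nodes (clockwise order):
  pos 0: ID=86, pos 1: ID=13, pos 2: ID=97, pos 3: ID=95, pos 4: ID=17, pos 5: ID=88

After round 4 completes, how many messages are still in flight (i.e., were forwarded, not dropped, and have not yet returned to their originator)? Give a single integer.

Answer: 2

Derivation:
Round 1: pos1(id13) recv 86: fwd; pos2(id97) recv 13: drop; pos3(id95) recv 97: fwd; pos4(id17) recv 95: fwd; pos5(id88) recv 17: drop; pos0(id86) recv 88: fwd
Round 2: pos2(id97) recv 86: drop; pos4(id17) recv 97: fwd; pos5(id88) recv 95: fwd; pos1(id13) recv 88: fwd
Round 3: pos5(id88) recv 97: fwd; pos0(id86) recv 95: fwd; pos2(id97) recv 88: drop
Round 4: pos0(id86) recv 97: fwd; pos1(id13) recv 95: fwd
After round 4: 2 messages still in flight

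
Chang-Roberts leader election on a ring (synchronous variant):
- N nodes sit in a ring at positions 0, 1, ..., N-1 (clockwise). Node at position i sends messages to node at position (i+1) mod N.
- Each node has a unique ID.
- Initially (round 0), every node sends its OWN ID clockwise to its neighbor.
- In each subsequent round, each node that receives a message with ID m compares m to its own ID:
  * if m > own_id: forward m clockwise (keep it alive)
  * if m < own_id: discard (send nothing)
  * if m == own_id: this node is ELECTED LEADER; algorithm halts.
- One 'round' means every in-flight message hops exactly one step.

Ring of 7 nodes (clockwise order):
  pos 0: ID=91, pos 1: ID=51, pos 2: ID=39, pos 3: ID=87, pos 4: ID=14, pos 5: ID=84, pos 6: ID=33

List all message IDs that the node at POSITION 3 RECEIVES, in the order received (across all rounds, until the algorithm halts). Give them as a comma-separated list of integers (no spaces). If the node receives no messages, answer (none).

Answer: 39,51,91

Derivation:
Round 1: pos1(id51) recv 91: fwd; pos2(id39) recv 51: fwd; pos3(id87) recv 39: drop; pos4(id14) recv 87: fwd; pos5(id84) recv 14: drop; pos6(id33) recv 84: fwd; pos0(id91) recv 33: drop
Round 2: pos2(id39) recv 91: fwd; pos3(id87) recv 51: drop; pos5(id84) recv 87: fwd; pos0(id91) recv 84: drop
Round 3: pos3(id87) recv 91: fwd; pos6(id33) recv 87: fwd
Round 4: pos4(id14) recv 91: fwd; pos0(id91) recv 87: drop
Round 5: pos5(id84) recv 91: fwd
Round 6: pos6(id33) recv 91: fwd
Round 7: pos0(id91) recv 91: ELECTED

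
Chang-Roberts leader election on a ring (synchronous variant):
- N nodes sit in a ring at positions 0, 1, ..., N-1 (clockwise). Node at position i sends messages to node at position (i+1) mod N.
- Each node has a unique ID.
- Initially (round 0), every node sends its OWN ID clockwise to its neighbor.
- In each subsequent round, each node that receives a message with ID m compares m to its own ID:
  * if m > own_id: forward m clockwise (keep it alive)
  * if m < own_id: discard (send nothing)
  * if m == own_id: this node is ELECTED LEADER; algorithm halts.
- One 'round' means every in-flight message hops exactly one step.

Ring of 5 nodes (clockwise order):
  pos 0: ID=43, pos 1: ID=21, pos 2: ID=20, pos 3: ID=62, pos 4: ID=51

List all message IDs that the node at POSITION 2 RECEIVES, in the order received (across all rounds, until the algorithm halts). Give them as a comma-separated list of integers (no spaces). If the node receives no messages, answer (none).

Round 1: pos1(id21) recv 43: fwd; pos2(id20) recv 21: fwd; pos3(id62) recv 20: drop; pos4(id51) recv 62: fwd; pos0(id43) recv 51: fwd
Round 2: pos2(id20) recv 43: fwd; pos3(id62) recv 21: drop; pos0(id43) recv 62: fwd; pos1(id21) recv 51: fwd
Round 3: pos3(id62) recv 43: drop; pos1(id21) recv 62: fwd; pos2(id20) recv 51: fwd
Round 4: pos2(id20) recv 62: fwd; pos3(id62) recv 51: drop
Round 5: pos3(id62) recv 62: ELECTED

Answer: 21,43,51,62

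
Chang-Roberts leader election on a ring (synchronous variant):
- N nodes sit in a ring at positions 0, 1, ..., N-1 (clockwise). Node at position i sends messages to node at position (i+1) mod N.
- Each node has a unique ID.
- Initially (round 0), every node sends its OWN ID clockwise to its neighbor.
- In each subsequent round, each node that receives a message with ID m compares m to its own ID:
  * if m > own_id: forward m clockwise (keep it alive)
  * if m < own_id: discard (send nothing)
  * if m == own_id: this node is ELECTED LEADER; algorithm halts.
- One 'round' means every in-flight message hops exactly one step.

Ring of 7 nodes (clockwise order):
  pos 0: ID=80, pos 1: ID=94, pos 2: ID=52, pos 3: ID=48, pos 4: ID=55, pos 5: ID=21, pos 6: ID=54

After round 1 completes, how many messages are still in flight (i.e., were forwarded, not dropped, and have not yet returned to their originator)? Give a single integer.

Answer: 3

Derivation:
Round 1: pos1(id94) recv 80: drop; pos2(id52) recv 94: fwd; pos3(id48) recv 52: fwd; pos4(id55) recv 48: drop; pos5(id21) recv 55: fwd; pos6(id54) recv 21: drop; pos0(id80) recv 54: drop
After round 1: 3 messages still in flight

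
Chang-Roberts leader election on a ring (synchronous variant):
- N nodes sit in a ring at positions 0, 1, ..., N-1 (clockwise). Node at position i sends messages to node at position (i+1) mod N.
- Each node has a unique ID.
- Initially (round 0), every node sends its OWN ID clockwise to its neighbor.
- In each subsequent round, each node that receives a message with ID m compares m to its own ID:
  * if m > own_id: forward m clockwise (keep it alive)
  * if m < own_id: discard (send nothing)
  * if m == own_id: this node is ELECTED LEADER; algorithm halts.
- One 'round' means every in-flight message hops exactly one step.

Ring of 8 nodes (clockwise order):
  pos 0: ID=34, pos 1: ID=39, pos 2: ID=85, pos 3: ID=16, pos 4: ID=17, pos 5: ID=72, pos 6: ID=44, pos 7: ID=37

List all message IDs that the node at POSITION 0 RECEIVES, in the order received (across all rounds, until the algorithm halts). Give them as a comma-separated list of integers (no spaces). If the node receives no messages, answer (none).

Round 1: pos1(id39) recv 34: drop; pos2(id85) recv 39: drop; pos3(id16) recv 85: fwd; pos4(id17) recv 16: drop; pos5(id72) recv 17: drop; pos6(id44) recv 72: fwd; pos7(id37) recv 44: fwd; pos0(id34) recv 37: fwd
Round 2: pos4(id17) recv 85: fwd; pos7(id37) recv 72: fwd; pos0(id34) recv 44: fwd; pos1(id39) recv 37: drop
Round 3: pos5(id72) recv 85: fwd; pos0(id34) recv 72: fwd; pos1(id39) recv 44: fwd
Round 4: pos6(id44) recv 85: fwd; pos1(id39) recv 72: fwd; pos2(id85) recv 44: drop
Round 5: pos7(id37) recv 85: fwd; pos2(id85) recv 72: drop
Round 6: pos0(id34) recv 85: fwd
Round 7: pos1(id39) recv 85: fwd
Round 8: pos2(id85) recv 85: ELECTED

Answer: 37,44,72,85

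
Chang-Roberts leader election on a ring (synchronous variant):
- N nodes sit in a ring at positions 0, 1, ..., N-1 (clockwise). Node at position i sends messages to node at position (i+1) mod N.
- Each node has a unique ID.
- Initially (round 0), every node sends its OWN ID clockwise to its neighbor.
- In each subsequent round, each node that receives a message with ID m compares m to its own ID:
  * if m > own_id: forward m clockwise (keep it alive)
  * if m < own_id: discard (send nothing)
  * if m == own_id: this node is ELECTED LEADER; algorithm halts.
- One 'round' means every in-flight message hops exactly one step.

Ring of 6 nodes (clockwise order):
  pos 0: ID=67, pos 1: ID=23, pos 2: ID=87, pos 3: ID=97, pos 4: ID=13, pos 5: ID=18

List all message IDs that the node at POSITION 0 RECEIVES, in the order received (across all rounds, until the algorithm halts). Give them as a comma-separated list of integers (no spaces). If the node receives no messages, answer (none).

Round 1: pos1(id23) recv 67: fwd; pos2(id87) recv 23: drop; pos3(id97) recv 87: drop; pos4(id13) recv 97: fwd; pos5(id18) recv 13: drop; pos0(id67) recv 18: drop
Round 2: pos2(id87) recv 67: drop; pos5(id18) recv 97: fwd
Round 3: pos0(id67) recv 97: fwd
Round 4: pos1(id23) recv 97: fwd
Round 5: pos2(id87) recv 97: fwd
Round 6: pos3(id97) recv 97: ELECTED

Answer: 18,97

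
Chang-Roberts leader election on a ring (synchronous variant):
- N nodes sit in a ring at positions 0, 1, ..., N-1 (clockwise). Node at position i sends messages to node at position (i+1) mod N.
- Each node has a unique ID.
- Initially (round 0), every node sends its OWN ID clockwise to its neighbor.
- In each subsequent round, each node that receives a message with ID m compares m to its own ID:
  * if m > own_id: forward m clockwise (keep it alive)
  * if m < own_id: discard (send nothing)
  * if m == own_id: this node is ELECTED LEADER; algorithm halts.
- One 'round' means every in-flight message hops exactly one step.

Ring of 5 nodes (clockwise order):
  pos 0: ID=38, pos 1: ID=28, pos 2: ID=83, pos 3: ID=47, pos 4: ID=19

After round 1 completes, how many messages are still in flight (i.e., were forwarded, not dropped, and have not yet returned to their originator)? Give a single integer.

Round 1: pos1(id28) recv 38: fwd; pos2(id83) recv 28: drop; pos3(id47) recv 83: fwd; pos4(id19) recv 47: fwd; pos0(id38) recv 19: drop
After round 1: 3 messages still in flight

Answer: 3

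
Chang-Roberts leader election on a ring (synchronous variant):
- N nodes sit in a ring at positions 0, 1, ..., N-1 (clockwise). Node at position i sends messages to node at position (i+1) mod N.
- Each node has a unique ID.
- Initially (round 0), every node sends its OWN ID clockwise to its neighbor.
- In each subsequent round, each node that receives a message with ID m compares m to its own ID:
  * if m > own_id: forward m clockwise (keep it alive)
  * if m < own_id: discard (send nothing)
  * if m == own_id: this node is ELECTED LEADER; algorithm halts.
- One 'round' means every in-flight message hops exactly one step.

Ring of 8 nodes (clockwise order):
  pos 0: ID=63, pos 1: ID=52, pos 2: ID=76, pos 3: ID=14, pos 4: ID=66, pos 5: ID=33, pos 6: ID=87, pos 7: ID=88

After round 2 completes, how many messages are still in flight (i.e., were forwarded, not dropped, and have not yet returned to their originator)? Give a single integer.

Round 1: pos1(id52) recv 63: fwd; pos2(id76) recv 52: drop; pos3(id14) recv 76: fwd; pos4(id66) recv 14: drop; pos5(id33) recv 66: fwd; pos6(id87) recv 33: drop; pos7(id88) recv 87: drop; pos0(id63) recv 88: fwd
Round 2: pos2(id76) recv 63: drop; pos4(id66) recv 76: fwd; pos6(id87) recv 66: drop; pos1(id52) recv 88: fwd
After round 2: 2 messages still in flight

Answer: 2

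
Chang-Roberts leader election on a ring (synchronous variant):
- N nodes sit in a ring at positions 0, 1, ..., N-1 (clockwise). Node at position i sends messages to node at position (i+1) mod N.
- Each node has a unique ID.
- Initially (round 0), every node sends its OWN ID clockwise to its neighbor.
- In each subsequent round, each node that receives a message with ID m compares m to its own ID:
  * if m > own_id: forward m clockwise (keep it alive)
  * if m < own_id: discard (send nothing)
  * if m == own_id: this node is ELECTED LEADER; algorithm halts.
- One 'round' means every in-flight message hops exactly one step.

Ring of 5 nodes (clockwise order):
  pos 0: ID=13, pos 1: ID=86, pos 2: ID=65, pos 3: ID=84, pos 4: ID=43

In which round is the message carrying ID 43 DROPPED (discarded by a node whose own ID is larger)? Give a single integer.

Answer: 2

Derivation:
Round 1: pos1(id86) recv 13: drop; pos2(id65) recv 86: fwd; pos3(id84) recv 65: drop; pos4(id43) recv 84: fwd; pos0(id13) recv 43: fwd
Round 2: pos3(id84) recv 86: fwd; pos0(id13) recv 84: fwd; pos1(id86) recv 43: drop
Round 3: pos4(id43) recv 86: fwd; pos1(id86) recv 84: drop
Round 4: pos0(id13) recv 86: fwd
Round 5: pos1(id86) recv 86: ELECTED
Message ID 43 originates at pos 4; dropped at pos 1 in round 2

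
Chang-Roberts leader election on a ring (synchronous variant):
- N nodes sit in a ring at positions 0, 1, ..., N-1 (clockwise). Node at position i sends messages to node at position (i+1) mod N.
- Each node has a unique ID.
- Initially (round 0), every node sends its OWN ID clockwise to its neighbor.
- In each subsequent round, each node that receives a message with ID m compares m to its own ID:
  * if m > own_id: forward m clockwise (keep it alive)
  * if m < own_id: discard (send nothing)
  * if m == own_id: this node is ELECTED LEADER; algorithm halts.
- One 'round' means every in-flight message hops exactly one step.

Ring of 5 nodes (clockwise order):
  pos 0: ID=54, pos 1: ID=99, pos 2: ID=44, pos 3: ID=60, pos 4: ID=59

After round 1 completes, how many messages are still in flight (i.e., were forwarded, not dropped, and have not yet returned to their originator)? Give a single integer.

Answer: 3

Derivation:
Round 1: pos1(id99) recv 54: drop; pos2(id44) recv 99: fwd; pos3(id60) recv 44: drop; pos4(id59) recv 60: fwd; pos0(id54) recv 59: fwd
After round 1: 3 messages still in flight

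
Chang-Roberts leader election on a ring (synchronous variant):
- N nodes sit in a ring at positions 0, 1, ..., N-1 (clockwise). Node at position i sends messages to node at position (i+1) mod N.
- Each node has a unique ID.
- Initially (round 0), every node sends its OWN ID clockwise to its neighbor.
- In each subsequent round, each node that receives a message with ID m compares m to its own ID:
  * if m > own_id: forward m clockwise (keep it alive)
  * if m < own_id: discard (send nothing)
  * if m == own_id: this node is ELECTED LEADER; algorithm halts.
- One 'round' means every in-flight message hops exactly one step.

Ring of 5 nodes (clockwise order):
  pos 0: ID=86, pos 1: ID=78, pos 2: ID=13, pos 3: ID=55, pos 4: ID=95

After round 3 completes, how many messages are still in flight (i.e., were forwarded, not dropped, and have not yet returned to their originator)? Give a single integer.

Answer: 2

Derivation:
Round 1: pos1(id78) recv 86: fwd; pos2(id13) recv 78: fwd; pos3(id55) recv 13: drop; pos4(id95) recv 55: drop; pos0(id86) recv 95: fwd
Round 2: pos2(id13) recv 86: fwd; pos3(id55) recv 78: fwd; pos1(id78) recv 95: fwd
Round 3: pos3(id55) recv 86: fwd; pos4(id95) recv 78: drop; pos2(id13) recv 95: fwd
After round 3: 2 messages still in flight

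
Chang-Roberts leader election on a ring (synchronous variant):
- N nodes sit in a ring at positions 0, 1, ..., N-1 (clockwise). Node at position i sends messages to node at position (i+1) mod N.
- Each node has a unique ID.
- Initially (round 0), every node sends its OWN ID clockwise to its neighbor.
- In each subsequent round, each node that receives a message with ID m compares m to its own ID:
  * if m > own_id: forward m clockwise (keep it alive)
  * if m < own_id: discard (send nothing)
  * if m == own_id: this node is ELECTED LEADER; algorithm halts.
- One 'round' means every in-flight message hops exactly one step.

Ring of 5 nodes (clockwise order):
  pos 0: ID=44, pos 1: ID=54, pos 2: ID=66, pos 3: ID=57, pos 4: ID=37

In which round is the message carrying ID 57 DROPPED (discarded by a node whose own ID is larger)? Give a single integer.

Answer: 4

Derivation:
Round 1: pos1(id54) recv 44: drop; pos2(id66) recv 54: drop; pos3(id57) recv 66: fwd; pos4(id37) recv 57: fwd; pos0(id44) recv 37: drop
Round 2: pos4(id37) recv 66: fwd; pos0(id44) recv 57: fwd
Round 3: pos0(id44) recv 66: fwd; pos1(id54) recv 57: fwd
Round 4: pos1(id54) recv 66: fwd; pos2(id66) recv 57: drop
Round 5: pos2(id66) recv 66: ELECTED
Message ID 57 originates at pos 3; dropped at pos 2 in round 4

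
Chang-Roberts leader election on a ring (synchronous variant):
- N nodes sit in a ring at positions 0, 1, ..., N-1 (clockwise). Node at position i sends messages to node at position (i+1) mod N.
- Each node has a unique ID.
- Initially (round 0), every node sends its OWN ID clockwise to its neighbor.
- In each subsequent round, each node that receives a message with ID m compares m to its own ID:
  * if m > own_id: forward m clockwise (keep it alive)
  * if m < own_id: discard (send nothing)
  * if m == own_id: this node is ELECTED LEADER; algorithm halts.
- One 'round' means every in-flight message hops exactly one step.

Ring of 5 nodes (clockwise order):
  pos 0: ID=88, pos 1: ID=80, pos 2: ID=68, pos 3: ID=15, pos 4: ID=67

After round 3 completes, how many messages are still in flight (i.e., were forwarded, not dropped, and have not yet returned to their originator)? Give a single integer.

Round 1: pos1(id80) recv 88: fwd; pos2(id68) recv 80: fwd; pos3(id15) recv 68: fwd; pos4(id67) recv 15: drop; pos0(id88) recv 67: drop
Round 2: pos2(id68) recv 88: fwd; pos3(id15) recv 80: fwd; pos4(id67) recv 68: fwd
Round 3: pos3(id15) recv 88: fwd; pos4(id67) recv 80: fwd; pos0(id88) recv 68: drop
After round 3: 2 messages still in flight

Answer: 2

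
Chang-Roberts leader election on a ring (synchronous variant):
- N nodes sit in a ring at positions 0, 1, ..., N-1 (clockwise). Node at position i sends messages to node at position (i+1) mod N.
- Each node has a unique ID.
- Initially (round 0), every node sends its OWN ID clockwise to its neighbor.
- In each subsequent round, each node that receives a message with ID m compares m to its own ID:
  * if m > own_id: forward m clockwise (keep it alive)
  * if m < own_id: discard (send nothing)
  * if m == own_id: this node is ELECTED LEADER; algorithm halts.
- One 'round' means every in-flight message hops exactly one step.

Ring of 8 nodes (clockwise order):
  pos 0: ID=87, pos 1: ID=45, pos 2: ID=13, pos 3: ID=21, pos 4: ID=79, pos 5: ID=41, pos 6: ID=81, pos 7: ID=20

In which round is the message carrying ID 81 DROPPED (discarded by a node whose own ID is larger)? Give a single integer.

Round 1: pos1(id45) recv 87: fwd; pos2(id13) recv 45: fwd; pos3(id21) recv 13: drop; pos4(id79) recv 21: drop; pos5(id41) recv 79: fwd; pos6(id81) recv 41: drop; pos7(id20) recv 81: fwd; pos0(id87) recv 20: drop
Round 2: pos2(id13) recv 87: fwd; pos3(id21) recv 45: fwd; pos6(id81) recv 79: drop; pos0(id87) recv 81: drop
Round 3: pos3(id21) recv 87: fwd; pos4(id79) recv 45: drop
Round 4: pos4(id79) recv 87: fwd
Round 5: pos5(id41) recv 87: fwd
Round 6: pos6(id81) recv 87: fwd
Round 7: pos7(id20) recv 87: fwd
Round 8: pos0(id87) recv 87: ELECTED
Message ID 81 originates at pos 6; dropped at pos 0 in round 2

Answer: 2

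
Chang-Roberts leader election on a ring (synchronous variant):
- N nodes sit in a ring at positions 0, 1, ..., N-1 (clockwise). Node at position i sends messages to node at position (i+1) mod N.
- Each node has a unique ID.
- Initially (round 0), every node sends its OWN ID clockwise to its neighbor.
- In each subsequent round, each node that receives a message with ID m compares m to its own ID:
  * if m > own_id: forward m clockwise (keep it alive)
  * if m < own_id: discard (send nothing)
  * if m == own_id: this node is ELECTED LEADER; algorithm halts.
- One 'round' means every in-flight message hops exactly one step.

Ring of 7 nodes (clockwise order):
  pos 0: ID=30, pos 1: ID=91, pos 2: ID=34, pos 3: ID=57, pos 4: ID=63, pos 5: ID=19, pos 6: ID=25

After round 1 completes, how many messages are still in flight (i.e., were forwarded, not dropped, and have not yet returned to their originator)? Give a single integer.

Round 1: pos1(id91) recv 30: drop; pos2(id34) recv 91: fwd; pos3(id57) recv 34: drop; pos4(id63) recv 57: drop; pos5(id19) recv 63: fwd; pos6(id25) recv 19: drop; pos0(id30) recv 25: drop
After round 1: 2 messages still in flight

Answer: 2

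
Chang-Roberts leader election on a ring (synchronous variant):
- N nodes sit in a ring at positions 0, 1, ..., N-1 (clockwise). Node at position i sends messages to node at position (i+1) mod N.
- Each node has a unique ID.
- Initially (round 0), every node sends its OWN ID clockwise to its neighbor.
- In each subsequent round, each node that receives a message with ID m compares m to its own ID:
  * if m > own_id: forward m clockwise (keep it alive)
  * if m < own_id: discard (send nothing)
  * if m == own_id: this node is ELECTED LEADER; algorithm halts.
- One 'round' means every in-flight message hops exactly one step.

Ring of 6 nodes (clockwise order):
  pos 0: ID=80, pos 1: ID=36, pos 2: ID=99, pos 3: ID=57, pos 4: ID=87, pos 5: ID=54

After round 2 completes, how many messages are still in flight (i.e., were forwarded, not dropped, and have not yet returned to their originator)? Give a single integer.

Answer: 2

Derivation:
Round 1: pos1(id36) recv 80: fwd; pos2(id99) recv 36: drop; pos3(id57) recv 99: fwd; pos4(id87) recv 57: drop; pos5(id54) recv 87: fwd; pos0(id80) recv 54: drop
Round 2: pos2(id99) recv 80: drop; pos4(id87) recv 99: fwd; pos0(id80) recv 87: fwd
After round 2: 2 messages still in flight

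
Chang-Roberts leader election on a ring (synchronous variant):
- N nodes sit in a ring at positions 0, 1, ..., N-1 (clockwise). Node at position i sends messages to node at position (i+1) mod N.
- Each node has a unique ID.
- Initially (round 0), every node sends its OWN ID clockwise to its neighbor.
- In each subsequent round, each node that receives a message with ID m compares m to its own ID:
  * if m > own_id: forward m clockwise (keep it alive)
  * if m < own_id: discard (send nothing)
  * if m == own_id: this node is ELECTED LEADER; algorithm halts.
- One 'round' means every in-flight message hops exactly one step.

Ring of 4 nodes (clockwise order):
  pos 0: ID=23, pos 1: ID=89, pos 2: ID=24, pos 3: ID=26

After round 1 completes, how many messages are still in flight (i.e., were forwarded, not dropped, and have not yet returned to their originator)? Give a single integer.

Round 1: pos1(id89) recv 23: drop; pos2(id24) recv 89: fwd; pos3(id26) recv 24: drop; pos0(id23) recv 26: fwd
After round 1: 2 messages still in flight

Answer: 2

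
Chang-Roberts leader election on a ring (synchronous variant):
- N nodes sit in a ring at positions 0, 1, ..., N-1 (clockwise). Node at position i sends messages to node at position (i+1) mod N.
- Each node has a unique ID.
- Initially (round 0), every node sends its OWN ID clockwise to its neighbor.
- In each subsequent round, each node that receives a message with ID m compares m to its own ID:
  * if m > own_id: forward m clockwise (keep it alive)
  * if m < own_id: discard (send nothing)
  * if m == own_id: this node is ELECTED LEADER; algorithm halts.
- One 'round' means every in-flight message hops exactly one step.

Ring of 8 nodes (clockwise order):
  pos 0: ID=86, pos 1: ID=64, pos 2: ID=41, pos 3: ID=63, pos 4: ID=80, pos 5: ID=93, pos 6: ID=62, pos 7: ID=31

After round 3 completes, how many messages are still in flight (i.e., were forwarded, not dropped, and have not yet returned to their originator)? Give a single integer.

Answer: 2

Derivation:
Round 1: pos1(id64) recv 86: fwd; pos2(id41) recv 64: fwd; pos3(id63) recv 41: drop; pos4(id80) recv 63: drop; pos5(id93) recv 80: drop; pos6(id62) recv 93: fwd; pos7(id31) recv 62: fwd; pos0(id86) recv 31: drop
Round 2: pos2(id41) recv 86: fwd; pos3(id63) recv 64: fwd; pos7(id31) recv 93: fwd; pos0(id86) recv 62: drop
Round 3: pos3(id63) recv 86: fwd; pos4(id80) recv 64: drop; pos0(id86) recv 93: fwd
After round 3: 2 messages still in flight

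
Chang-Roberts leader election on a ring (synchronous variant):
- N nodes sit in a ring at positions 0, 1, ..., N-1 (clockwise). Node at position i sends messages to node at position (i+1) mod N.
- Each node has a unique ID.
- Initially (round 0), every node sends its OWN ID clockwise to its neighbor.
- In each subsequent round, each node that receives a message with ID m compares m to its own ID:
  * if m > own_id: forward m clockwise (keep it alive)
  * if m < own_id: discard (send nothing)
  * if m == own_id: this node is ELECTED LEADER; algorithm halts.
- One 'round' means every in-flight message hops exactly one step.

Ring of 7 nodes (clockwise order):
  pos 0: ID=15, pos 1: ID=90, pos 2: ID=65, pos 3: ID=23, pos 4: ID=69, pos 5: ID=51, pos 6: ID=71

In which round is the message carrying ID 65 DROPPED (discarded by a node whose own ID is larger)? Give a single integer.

Answer: 2

Derivation:
Round 1: pos1(id90) recv 15: drop; pos2(id65) recv 90: fwd; pos3(id23) recv 65: fwd; pos4(id69) recv 23: drop; pos5(id51) recv 69: fwd; pos6(id71) recv 51: drop; pos0(id15) recv 71: fwd
Round 2: pos3(id23) recv 90: fwd; pos4(id69) recv 65: drop; pos6(id71) recv 69: drop; pos1(id90) recv 71: drop
Round 3: pos4(id69) recv 90: fwd
Round 4: pos5(id51) recv 90: fwd
Round 5: pos6(id71) recv 90: fwd
Round 6: pos0(id15) recv 90: fwd
Round 7: pos1(id90) recv 90: ELECTED
Message ID 65 originates at pos 2; dropped at pos 4 in round 2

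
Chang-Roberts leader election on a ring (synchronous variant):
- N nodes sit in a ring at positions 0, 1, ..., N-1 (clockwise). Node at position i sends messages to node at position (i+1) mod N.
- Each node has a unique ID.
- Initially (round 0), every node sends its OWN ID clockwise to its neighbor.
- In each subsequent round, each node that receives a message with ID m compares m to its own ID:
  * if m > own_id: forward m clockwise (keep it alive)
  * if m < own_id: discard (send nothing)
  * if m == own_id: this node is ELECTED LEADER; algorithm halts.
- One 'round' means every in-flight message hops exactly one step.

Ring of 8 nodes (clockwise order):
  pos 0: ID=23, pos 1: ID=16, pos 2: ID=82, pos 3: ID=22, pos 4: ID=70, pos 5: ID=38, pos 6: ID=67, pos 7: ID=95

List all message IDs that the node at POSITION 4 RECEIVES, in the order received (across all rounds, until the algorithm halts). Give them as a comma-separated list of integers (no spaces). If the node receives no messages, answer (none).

Answer: 22,82,95

Derivation:
Round 1: pos1(id16) recv 23: fwd; pos2(id82) recv 16: drop; pos3(id22) recv 82: fwd; pos4(id70) recv 22: drop; pos5(id38) recv 70: fwd; pos6(id67) recv 38: drop; pos7(id95) recv 67: drop; pos0(id23) recv 95: fwd
Round 2: pos2(id82) recv 23: drop; pos4(id70) recv 82: fwd; pos6(id67) recv 70: fwd; pos1(id16) recv 95: fwd
Round 3: pos5(id38) recv 82: fwd; pos7(id95) recv 70: drop; pos2(id82) recv 95: fwd
Round 4: pos6(id67) recv 82: fwd; pos3(id22) recv 95: fwd
Round 5: pos7(id95) recv 82: drop; pos4(id70) recv 95: fwd
Round 6: pos5(id38) recv 95: fwd
Round 7: pos6(id67) recv 95: fwd
Round 8: pos7(id95) recv 95: ELECTED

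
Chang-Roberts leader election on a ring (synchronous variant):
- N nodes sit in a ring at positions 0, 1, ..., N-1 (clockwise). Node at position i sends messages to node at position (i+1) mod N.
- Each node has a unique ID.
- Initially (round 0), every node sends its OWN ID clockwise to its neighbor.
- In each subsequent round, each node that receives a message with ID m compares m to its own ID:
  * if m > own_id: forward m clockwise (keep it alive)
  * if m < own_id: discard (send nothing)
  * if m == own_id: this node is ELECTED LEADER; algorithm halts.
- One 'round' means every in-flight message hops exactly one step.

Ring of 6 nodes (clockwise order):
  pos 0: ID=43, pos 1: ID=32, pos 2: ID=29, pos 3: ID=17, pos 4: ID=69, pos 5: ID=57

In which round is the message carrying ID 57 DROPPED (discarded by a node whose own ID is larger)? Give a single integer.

Round 1: pos1(id32) recv 43: fwd; pos2(id29) recv 32: fwd; pos3(id17) recv 29: fwd; pos4(id69) recv 17: drop; pos5(id57) recv 69: fwd; pos0(id43) recv 57: fwd
Round 2: pos2(id29) recv 43: fwd; pos3(id17) recv 32: fwd; pos4(id69) recv 29: drop; pos0(id43) recv 69: fwd; pos1(id32) recv 57: fwd
Round 3: pos3(id17) recv 43: fwd; pos4(id69) recv 32: drop; pos1(id32) recv 69: fwd; pos2(id29) recv 57: fwd
Round 4: pos4(id69) recv 43: drop; pos2(id29) recv 69: fwd; pos3(id17) recv 57: fwd
Round 5: pos3(id17) recv 69: fwd; pos4(id69) recv 57: drop
Round 6: pos4(id69) recv 69: ELECTED
Message ID 57 originates at pos 5; dropped at pos 4 in round 5

Answer: 5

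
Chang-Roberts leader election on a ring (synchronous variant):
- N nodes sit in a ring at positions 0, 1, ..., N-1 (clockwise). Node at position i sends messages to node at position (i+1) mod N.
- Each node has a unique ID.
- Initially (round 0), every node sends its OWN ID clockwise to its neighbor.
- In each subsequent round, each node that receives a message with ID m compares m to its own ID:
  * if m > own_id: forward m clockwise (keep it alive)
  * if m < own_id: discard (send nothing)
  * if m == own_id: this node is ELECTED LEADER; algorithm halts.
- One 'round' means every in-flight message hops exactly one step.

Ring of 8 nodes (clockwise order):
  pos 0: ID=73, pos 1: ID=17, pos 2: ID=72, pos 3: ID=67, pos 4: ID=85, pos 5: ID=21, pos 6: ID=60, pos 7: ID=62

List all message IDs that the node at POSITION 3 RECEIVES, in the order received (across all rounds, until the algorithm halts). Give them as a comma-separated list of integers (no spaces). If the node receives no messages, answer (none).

Answer: 72,73,85

Derivation:
Round 1: pos1(id17) recv 73: fwd; pos2(id72) recv 17: drop; pos3(id67) recv 72: fwd; pos4(id85) recv 67: drop; pos5(id21) recv 85: fwd; pos6(id60) recv 21: drop; pos7(id62) recv 60: drop; pos0(id73) recv 62: drop
Round 2: pos2(id72) recv 73: fwd; pos4(id85) recv 72: drop; pos6(id60) recv 85: fwd
Round 3: pos3(id67) recv 73: fwd; pos7(id62) recv 85: fwd
Round 4: pos4(id85) recv 73: drop; pos0(id73) recv 85: fwd
Round 5: pos1(id17) recv 85: fwd
Round 6: pos2(id72) recv 85: fwd
Round 7: pos3(id67) recv 85: fwd
Round 8: pos4(id85) recv 85: ELECTED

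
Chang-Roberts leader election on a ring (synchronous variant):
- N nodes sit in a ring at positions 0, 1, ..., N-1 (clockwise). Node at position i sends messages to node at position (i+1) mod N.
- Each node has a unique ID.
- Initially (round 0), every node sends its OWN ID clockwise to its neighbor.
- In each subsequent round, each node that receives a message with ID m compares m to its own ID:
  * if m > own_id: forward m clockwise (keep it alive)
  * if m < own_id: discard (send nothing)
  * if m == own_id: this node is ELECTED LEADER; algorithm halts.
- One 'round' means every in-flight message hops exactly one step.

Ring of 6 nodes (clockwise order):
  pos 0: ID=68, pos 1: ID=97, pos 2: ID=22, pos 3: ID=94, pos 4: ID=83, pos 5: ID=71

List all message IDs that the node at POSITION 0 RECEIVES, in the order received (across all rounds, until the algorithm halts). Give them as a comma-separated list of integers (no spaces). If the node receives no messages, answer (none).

Round 1: pos1(id97) recv 68: drop; pos2(id22) recv 97: fwd; pos3(id94) recv 22: drop; pos4(id83) recv 94: fwd; pos5(id71) recv 83: fwd; pos0(id68) recv 71: fwd
Round 2: pos3(id94) recv 97: fwd; pos5(id71) recv 94: fwd; pos0(id68) recv 83: fwd; pos1(id97) recv 71: drop
Round 3: pos4(id83) recv 97: fwd; pos0(id68) recv 94: fwd; pos1(id97) recv 83: drop
Round 4: pos5(id71) recv 97: fwd; pos1(id97) recv 94: drop
Round 5: pos0(id68) recv 97: fwd
Round 6: pos1(id97) recv 97: ELECTED

Answer: 71,83,94,97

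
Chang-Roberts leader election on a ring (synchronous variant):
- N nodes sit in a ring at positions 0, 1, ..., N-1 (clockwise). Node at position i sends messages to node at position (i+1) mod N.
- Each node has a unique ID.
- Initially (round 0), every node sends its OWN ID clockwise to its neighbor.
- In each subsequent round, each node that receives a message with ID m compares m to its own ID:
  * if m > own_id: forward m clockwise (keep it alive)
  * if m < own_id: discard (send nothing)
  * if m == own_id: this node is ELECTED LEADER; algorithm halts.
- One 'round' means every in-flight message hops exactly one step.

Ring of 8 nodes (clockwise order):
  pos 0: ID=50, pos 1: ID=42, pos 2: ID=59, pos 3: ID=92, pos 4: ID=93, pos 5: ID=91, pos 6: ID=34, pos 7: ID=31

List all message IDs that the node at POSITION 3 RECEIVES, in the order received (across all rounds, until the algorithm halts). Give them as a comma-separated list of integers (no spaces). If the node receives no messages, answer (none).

Answer: 59,91,93

Derivation:
Round 1: pos1(id42) recv 50: fwd; pos2(id59) recv 42: drop; pos3(id92) recv 59: drop; pos4(id93) recv 92: drop; pos5(id91) recv 93: fwd; pos6(id34) recv 91: fwd; pos7(id31) recv 34: fwd; pos0(id50) recv 31: drop
Round 2: pos2(id59) recv 50: drop; pos6(id34) recv 93: fwd; pos7(id31) recv 91: fwd; pos0(id50) recv 34: drop
Round 3: pos7(id31) recv 93: fwd; pos0(id50) recv 91: fwd
Round 4: pos0(id50) recv 93: fwd; pos1(id42) recv 91: fwd
Round 5: pos1(id42) recv 93: fwd; pos2(id59) recv 91: fwd
Round 6: pos2(id59) recv 93: fwd; pos3(id92) recv 91: drop
Round 7: pos3(id92) recv 93: fwd
Round 8: pos4(id93) recv 93: ELECTED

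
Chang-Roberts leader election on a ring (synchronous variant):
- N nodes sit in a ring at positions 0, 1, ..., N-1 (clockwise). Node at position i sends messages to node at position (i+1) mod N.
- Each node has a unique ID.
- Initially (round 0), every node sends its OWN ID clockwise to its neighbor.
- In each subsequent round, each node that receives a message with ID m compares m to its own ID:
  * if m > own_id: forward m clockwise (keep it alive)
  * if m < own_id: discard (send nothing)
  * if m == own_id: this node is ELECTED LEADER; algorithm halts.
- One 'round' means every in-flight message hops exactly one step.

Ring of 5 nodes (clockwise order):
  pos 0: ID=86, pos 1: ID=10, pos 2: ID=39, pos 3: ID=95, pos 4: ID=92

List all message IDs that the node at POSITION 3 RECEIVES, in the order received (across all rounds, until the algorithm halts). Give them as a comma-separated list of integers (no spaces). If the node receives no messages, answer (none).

Round 1: pos1(id10) recv 86: fwd; pos2(id39) recv 10: drop; pos3(id95) recv 39: drop; pos4(id92) recv 95: fwd; pos0(id86) recv 92: fwd
Round 2: pos2(id39) recv 86: fwd; pos0(id86) recv 95: fwd; pos1(id10) recv 92: fwd
Round 3: pos3(id95) recv 86: drop; pos1(id10) recv 95: fwd; pos2(id39) recv 92: fwd
Round 4: pos2(id39) recv 95: fwd; pos3(id95) recv 92: drop
Round 5: pos3(id95) recv 95: ELECTED

Answer: 39,86,92,95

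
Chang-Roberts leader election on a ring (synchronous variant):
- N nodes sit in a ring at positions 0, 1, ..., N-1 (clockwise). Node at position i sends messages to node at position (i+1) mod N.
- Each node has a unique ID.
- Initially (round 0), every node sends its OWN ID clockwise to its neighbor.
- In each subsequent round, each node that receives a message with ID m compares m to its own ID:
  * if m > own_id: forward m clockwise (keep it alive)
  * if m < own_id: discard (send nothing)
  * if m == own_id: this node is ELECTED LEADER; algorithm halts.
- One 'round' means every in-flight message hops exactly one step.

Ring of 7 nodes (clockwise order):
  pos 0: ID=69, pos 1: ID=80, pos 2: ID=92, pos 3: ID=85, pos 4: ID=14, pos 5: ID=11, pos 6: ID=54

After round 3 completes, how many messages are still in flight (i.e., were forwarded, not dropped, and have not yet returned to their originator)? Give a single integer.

Round 1: pos1(id80) recv 69: drop; pos2(id92) recv 80: drop; pos3(id85) recv 92: fwd; pos4(id14) recv 85: fwd; pos5(id11) recv 14: fwd; pos6(id54) recv 11: drop; pos0(id69) recv 54: drop
Round 2: pos4(id14) recv 92: fwd; pos5(id11) recv 85: fwd; pos6(id54) recv 14: drop
Round 3: pos5(id11) recv 92: fwd; pos6(id54) recv 85: fwd
After round 3: 2 messages still in flight

Answer: 2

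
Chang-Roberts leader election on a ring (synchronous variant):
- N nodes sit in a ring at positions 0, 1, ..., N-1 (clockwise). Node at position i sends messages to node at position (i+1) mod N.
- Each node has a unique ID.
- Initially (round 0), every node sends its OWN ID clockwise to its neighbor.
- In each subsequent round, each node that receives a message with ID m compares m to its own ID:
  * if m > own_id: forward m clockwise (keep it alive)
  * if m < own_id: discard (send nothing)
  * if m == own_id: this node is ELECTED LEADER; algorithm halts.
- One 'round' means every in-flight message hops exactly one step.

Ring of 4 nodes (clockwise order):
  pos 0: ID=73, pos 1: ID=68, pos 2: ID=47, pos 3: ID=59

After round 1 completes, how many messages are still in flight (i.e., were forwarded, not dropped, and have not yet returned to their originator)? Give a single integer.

Round 1: pos1(id68) recv 73: fwd; pos2(id47) recv 68: fwd; pos3(id59) recv 47: drop; pos0(id73) recv 59: drop
After round 1: 2 messages still in flight

Answer: 2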